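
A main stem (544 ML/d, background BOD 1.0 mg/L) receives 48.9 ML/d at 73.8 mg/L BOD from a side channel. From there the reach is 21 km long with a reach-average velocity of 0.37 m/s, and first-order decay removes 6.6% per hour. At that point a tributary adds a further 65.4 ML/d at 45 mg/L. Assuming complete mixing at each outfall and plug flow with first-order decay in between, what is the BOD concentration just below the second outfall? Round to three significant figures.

Mass balance: C = (544.0·1.000 + 48.90·73.80) / 592.9 = 4153/592.9 = 7.004 mg/L; combined flow 592.9 ML/d.
Travel time t = 21·1000 / 0.37 = 56760 s = 15.77 h.
6.6%/h lost → k = −ln(1 − 0.066) = 0.06828 h⁻¹.
Decay over the reach: 7.004·exp(−kt) = 7.004·0.3408 = 2.387 mg/L.
Second outfall: C = (592.9·2.387 + 65.40·45.00)/658.3 = 6.620 mg/L.

6.62 mg/L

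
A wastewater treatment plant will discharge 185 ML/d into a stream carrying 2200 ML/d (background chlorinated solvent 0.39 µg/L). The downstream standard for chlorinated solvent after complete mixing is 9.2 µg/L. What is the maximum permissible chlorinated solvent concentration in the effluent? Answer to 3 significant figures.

At the limit, (Qr·Cr + Qe·Cₑ)/(Qr + Qe) = 9.2:
Cₑ = (2385·9.2 − 2200·0.3900) / 185.0 = 114.0 µg/L.

114 µg/L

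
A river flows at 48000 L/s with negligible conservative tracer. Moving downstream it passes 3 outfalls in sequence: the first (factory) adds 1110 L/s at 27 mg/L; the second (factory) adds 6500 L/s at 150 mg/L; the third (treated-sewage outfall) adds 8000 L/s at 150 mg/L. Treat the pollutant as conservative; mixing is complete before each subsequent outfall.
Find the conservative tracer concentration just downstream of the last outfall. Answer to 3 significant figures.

Below outfall 1: Q → 49110 L/s, C = (48000·0 + 1110·27.00)/49110 = 0.6103 mg/L.
Below outfall 2: Q → 55610 L/s, C = (49110·0.6103 + 6500·150.0)/55610 = 18.07 mg/L.
Below outfall 3: Q → 63610 L/s, C = (55610·18.07 + 8000·150.0)/63610 = 34.66 mg/L.

34.7 mg/L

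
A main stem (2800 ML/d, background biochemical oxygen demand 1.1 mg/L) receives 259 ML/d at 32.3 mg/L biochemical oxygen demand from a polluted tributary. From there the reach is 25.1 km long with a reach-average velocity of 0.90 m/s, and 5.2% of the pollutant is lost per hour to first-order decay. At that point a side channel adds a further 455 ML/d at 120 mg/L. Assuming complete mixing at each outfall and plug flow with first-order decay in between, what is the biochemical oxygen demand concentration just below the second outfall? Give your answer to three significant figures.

17.7 mg/L

After mixing, C = (2800·1.100 + 259.0·32.30) / 3059 = 11450/3059 = 3.742 mg/L; combined flow 3059 ML/d.
Travel time t = 25.1·1000 / 0.90 = 27890 s = 7.747 h.
5.2%/h lost → k = −ln(1 − 0.052) = 0.05340 h⁻¹.
After decay, C = 3.742 × e^(−kt) = 3.742 × 0.6612 = 2.474 mg/L.
At the second outfall, C = (3059·2.474 + 455.0·120.0) / (3059 + 455.0) = 17.69 mg/L.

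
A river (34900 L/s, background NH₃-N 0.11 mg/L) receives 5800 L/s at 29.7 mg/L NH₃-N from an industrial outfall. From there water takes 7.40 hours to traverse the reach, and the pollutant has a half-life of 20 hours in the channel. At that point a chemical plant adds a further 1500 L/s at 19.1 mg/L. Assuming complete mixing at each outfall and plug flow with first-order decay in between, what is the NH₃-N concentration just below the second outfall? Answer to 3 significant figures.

Flow-weighted average: C = (34900·0.1100 + 5800·29.70) / 40700 = 176100/40700 = 4.327 mg/L; combined flow 40700 L/s.
Half-life 20 h → k = ln 2 / 20 = 0.03466 h⁻¹ = 0.8318 d⁻¹.
After decay, C = 4.327 × e^(−kt) = 4.327 × 0.7738 = 3.348 mg/L.
At the second outfall, C = (40700·3.348 + 1500·19.10) / (40700 + 1500) = 3.908 mg/L.

3.91 mg/L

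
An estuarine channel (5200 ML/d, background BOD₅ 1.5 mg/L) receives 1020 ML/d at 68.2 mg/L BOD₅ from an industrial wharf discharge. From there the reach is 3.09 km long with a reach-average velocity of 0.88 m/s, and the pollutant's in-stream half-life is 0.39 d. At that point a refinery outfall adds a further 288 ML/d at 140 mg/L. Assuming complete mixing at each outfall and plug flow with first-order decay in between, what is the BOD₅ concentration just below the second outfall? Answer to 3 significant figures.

Flow-weighted average: C = (5200·1.500 + 1020·68.20) / 6220 = 77360/6220 = 12.44 mg/L; combined flow 6220 ML/d.
Travel time t = 3.09·1000 / 0.88 = 3511 s = 0.9754 h.
Half-life 0.39 d → k = ln 2 / 0.39 = 1.777 d⁻¹.
First-order decay: C = 12.44·exp(−k·t) = 12.44·0.9303 = 11.57 mg/L.
At the second outfall, C = (6220·11.57 + 288.0·140.0) / (6220 + 288.0) = 17.25 mg/L.

17.3 mg/L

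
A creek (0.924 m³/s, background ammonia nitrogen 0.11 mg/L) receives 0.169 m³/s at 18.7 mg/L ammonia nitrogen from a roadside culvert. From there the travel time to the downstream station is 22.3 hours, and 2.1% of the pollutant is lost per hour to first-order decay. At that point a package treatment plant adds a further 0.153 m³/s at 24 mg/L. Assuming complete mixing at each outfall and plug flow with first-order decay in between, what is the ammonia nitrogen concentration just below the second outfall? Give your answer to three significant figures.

Mixed concentration C = ΣQC/ΣQ = (0.9240·0.1100 + 0.1690·18.70) / 1.093 = 3.262/1.093 = 2.984 mg/L; combined flow 1.093 m³/s.
2.1%/h lost → k = −ln(1 − 0.021) = 0.02122 h⁻¹.
Decay over the reach: 2.984·exp(−kt) = 2.984·0.6230 = 1.859 mg/L.
At the second outfall, C = (1.093·1.859 + 0.1530·24.00) / (1.093 + 0.1530) = 4.578 mg/L.

4.58 mg/L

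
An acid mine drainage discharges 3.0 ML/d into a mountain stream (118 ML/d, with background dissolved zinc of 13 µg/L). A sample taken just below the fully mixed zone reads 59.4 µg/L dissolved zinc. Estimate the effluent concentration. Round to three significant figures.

1880 µg/L

Mass balance: 118.0·13.00 + 3.000·Cₑ = 121.0·59.40
→ Cₑ = (121.0·59.40 − 118.0·13.00) / 3.000 = 1884 µg/L.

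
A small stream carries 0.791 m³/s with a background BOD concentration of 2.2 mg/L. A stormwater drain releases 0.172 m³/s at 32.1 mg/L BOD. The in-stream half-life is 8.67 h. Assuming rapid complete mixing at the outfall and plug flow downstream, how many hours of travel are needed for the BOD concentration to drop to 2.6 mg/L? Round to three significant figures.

13.3 h

After mixing, C = (0.7910·2.200 + 0.1720·32.10) / 0.9630 = 7.261/0.9630 = 7.540 mg/L.
Half-life 8.67 h → k = ln 2 / 8.67 = 0.07995 h⁻¹ = 1.919 d⁻¹.
7.540·exp(−k·t) = 2.6 → t = ln(7.540/2.6)/k = 47950 s = 13.32 h.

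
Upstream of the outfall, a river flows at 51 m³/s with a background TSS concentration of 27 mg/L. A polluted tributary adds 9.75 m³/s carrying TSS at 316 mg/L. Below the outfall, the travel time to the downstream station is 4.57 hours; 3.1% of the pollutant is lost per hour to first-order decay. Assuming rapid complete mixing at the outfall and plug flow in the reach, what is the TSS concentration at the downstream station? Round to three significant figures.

63.5 mg/L

Conservation of mass: C = (51.00·27.00 + 9.750·316.0) / 60.75 = 4458/60.75 = 73.38 mg/L.
3.1%/h lost → k = −ln(1 − 0.031) = 0.03149 h⁻¹.
Decay over the reach: 73.38·exp(−kt) = 73.38·0.8660 = 63.55 mg/L.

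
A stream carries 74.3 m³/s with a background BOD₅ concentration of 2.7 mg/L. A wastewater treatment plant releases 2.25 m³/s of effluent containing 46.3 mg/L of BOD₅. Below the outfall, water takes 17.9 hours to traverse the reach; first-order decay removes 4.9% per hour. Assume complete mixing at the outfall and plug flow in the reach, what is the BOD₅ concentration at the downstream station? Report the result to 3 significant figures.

Conservation of mass: C = (74.30·2.700 + 2.250·46.30) / 76.55 = 304.8/76.55 = 3.982 mg/L.
4.9%/h lost → k = −ln(1 − 0.049) = 0.05024 h⁻¹.
First-order decay: C = 3.982·exp(−k·t) = 3.982·0.4068 = 1.620 mg/L.

1.62 mg/L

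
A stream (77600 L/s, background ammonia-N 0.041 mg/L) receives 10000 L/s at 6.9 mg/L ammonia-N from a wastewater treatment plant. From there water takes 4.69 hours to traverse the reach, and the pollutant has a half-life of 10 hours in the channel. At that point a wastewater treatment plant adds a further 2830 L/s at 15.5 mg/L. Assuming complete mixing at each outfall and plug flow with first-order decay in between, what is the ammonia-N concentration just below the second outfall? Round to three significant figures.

Mass balance: C = (77600·0.04100 + 10000·6.900) / 87600 = 72180/87600 = 0.8240 mg/L; combined flow 87600 L/s.
Half-life 10 h → k = ln 2 / 10 = 0.06931 h⁻¹ = 1.664 d⁻¹.
Decay over the reach: 0.8240·exp(−kt) = 0.8240·0.7225 = 0.5953 mg/L.
At the second outfall, C = (87600·0.5953 + 2830·15.50) / (87600 + 2830) = 1.062 mg/L.

1.06 mg/L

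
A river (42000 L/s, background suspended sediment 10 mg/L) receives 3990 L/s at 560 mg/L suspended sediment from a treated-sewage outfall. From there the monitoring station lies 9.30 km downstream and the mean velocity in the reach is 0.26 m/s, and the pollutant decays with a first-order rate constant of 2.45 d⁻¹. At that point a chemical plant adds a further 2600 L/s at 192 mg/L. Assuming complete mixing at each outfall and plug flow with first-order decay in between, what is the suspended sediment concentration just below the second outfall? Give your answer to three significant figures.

30.1 mg/L

Flow-weighted average: C = (42000·10.00 + 3990·560.0) / 45990 = 2654000/45990 = 57.72 mg/L; combined flow 45990 L/s.
Travel time t = 9.30·1000 / 0.26 = 35770 s = 9.936 h.
First-order decay: C = 57.72·exp(−k·t) = 57.72·0.3627 = 20.93 mg/L.
Second outfall: C = (45990·20.93 + 2600·192.0)/48590 = 30.09 mg/L.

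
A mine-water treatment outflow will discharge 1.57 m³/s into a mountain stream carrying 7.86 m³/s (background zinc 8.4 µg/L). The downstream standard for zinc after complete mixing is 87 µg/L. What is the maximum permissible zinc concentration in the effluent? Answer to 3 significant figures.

At the limit, (Qr·Cr + Qe·Cₑ)/(Qr + Qe) = 87:
Cₑ = (9.430·87 − 7.860·8.400) / 1.570 = 480.5 µg/L.

481 µg/L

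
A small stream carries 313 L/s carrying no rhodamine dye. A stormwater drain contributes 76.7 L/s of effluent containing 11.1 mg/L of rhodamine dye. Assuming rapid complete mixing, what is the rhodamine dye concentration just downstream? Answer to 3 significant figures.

2.18 mg/L

Conservation of mass: C = (313.0·0 + 76.70·11.10) / 389.7 = 851.4/389.7 = 2.185 mg/L.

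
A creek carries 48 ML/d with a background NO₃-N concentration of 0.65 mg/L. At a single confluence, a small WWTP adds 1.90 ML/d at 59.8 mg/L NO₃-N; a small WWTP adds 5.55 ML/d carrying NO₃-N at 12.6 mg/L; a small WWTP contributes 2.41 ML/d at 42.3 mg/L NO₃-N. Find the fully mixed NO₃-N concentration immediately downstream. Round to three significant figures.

5.47 mg/L

Mass balance: C = (48.00·0.6500 + 1.900·59.80 + 5.550·12.60 + 2.410·42.30) / 57.86 = 316.7/57.86 = 5.473 mg/L.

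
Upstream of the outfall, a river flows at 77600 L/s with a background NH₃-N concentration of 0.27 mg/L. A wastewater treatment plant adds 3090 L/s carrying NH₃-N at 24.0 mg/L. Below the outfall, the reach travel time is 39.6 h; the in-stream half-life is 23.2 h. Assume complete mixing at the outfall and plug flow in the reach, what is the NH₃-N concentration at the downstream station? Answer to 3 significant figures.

0.361 mg/L

Mass balance: C = (77600·0.2700 + 3090·24.00) / 80690 = 95110/80690 = 1.179 mg/L.
Half-life 23.2 h → k = ln 2 / 23.2 = 0.02988 h⁻¹ = 0.7170 d⁻¹.
Applying C = C₀e^(−kt): 1.179 × 0.3063 = 0.3611 mg/L.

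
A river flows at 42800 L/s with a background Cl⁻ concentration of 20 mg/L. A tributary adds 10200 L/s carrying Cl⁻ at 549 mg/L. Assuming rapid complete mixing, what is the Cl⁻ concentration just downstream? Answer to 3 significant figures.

After mixing, C = (42800·20.00 + 10200·549.0) / 53000 = 6456000/53000 = 121.8 mg/L.

122 mg/L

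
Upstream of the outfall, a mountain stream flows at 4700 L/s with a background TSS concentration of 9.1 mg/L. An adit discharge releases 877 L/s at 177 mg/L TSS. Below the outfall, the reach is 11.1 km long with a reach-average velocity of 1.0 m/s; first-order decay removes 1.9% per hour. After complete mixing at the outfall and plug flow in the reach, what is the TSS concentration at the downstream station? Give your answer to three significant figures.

33.5 mg/L

Flow-weighted average: C = (4700·9.100 + 877.0·177.0) / 5577 = 198000/5577 = 35.50 mg/L.
Travel time t = 11.1·1000 / 1.0 = 11100 s = 3.083 h.
1.9%/h lost → k = −ln(1 − 0.019) = 0.01918 h⁻¹.
First-order decay: C = 35.50·exp(−k·t) = 35.50·0.9426 = 33.46 mg/L.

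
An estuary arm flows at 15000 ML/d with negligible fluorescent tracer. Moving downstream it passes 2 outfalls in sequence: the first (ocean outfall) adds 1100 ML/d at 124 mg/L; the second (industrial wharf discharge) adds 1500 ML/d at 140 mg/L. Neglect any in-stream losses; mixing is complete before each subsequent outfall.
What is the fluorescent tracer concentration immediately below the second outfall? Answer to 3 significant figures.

19.7 mg/L

After outfall 1: Q = 15000 + 1100 = 16100 ML/d; C = (15000·0 + 1100·124.0)/16100 = 8.472 mg/L.
After outfall 2: Q = 16100 + 1500 = 17600 ML/d; C = (16100·8.472 + 1500·140.0)/17600 = 19.68 mg/L.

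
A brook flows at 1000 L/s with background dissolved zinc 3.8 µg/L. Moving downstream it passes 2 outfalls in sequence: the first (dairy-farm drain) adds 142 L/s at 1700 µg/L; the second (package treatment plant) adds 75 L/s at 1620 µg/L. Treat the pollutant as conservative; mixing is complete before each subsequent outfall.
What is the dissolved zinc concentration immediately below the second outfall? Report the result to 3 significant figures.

301 µg/L

Below outfall 1: Q → 1142 L/s, C = (1000·3.800 + 142.0·1700)/1142 = 214.7 µg/L.
Below outfall 2: Q → 1217 L/s, C = (1142·214.7 + 75.00·1620)/1217 = 301.3 µg/L.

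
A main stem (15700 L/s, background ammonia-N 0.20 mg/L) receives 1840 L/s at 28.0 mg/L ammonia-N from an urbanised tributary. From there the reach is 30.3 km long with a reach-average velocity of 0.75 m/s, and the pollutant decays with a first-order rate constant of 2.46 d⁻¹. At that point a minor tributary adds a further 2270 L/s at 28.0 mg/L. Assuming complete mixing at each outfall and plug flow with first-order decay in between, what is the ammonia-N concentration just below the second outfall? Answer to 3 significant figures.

Conservation of mass: C = (15700·0.2000 + 1840·28.00) / 17540 = 54660/17540 = 3.116 mg/L; combined flow 17540 L/s.
Travel time t = 30.3·1000 / 0.75 = 40400 s = 11.22 h.
After decay, C = 3.116 × e^(−kt) = 3.116 × 0.3165 = 0.9865 mg/L.
At the second outfall, C = (17540·0.9865 + 2270·28.00) / (17540 + 2270) = 4.082 mg/L.

4.08 mg/L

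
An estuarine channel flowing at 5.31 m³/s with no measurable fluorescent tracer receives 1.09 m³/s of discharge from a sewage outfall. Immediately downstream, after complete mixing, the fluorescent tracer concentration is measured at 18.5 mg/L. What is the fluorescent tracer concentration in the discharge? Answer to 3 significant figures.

Mass balance: 5.310·0 + 1.090·Cₑ = 6.400·18.50
→ Cₑ = (6.400·18.50 − 5.310·0) / 1.090 = 108.6 mg/L.

109 mg/L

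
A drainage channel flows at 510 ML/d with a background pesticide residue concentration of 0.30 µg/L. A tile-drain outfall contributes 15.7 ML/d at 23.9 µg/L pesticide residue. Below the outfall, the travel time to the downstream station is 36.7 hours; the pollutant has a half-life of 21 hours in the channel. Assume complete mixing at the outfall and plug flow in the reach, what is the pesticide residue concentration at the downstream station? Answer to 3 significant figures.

Mass balance: C = (510.0·0.3000 + 15.70·23.90) / 525.7 = 528.2/525.7 = 1.005 µg/L.
Half-life 21 h → k = ln 2 / 21 = 0.03301 h⁻¹ = 0.7922 d⁻¹.
First-order decay: C = 1.005·exp(−k·t) = 1.005·0.2978 = 0.2992 µg/L.

0.299 µg/L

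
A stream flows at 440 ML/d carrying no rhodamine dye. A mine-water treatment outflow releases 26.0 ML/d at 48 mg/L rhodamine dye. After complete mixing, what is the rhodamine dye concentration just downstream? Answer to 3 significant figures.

2.68 mg/L

Mass balance: C = (440.0·0 + 26.00·48.00) / 466.0 = 1248/466.0 = 2.678 mg/L.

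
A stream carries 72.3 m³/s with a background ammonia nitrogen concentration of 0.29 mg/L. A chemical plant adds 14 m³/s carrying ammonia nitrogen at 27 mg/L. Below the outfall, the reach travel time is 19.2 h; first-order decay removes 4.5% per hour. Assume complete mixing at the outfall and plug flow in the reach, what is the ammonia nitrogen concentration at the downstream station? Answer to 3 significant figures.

Mixed concentration C = ΣQC/ΣQ = (72.30·0.2900 + 14.00·27.00) / 86.30 = 399.0/86.30 = 4.623 mg/L.
4.5%/h lost → k = −ln(1 − 0.045) = 0.04604 h⁻¹.
Applying C = C₀e^(−kt): 4.623 × 0.4131 = 1.910 mg/L.

1.91 mg/L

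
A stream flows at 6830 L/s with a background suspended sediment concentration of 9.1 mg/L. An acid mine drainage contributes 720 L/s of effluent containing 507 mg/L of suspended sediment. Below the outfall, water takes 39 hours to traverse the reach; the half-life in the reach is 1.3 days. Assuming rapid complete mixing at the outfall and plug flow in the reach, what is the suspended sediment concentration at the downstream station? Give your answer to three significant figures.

23.8 mg/L

Mass balance: C = (6830·9.100 + 720.0·507.0) / 7550 = 427200/7550 = 56.58 mg/L.
Half-life 1.3 d → k = ln 2 / 1.3 = 0.5332 d⁻¹.
Decay over the reach: 56.58·exp(−kt) = 56.58·0.4204 = 23.79 mg/L.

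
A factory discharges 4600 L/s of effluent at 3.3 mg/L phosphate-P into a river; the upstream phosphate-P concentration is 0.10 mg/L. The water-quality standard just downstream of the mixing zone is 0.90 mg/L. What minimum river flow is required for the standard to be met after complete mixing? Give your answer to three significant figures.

13800 L/s

Set C_mix = 0.90: (Q·0.1000 + 4600·3.300) / (Q + 4600) = 0.90
→ Q = 4600·(3.300 − 0.90)/(0.90 − 0.1000) = 13800 L/s.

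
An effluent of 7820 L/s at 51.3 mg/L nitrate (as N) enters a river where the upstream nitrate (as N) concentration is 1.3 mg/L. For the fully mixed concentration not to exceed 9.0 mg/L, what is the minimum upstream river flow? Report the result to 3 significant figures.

43000 L/s

Set C_mix = 9.0: (Q·1.300 + 7820·51.30) / (Q + 7820) = 9.0
→ Q = 7820·(51.30 − 9.0)/(9.0 − 1.300) = 42960 L/s.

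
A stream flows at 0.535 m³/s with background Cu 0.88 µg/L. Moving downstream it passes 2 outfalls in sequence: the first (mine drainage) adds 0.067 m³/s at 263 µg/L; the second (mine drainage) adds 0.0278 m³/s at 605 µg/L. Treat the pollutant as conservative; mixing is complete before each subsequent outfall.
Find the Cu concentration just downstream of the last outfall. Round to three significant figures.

Below outfall 1: Q → 0.6020 m³/s, C = (0.5350·0.8800 + 0.06700·263.0)/0.6020 = 30.05 µg/L.
Below outfall 2: Q → 0.6298 m³/s, C = (0.6020·30.05 + 0.02780·605.0)/0.6298 = 55.43 µg/L.

55.4 µg/L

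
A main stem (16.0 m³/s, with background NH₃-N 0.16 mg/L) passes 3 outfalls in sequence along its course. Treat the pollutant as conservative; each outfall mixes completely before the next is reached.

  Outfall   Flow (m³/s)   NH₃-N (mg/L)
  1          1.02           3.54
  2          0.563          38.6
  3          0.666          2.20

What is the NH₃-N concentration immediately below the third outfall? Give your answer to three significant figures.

1.61 mg/L

Below outfall 1: Q → 17.02 m³/s, C = (16.00·0.1600 + 1.020·3.540)/17.02 = 0.3626 mg/L.
Below outfall 2: Q → 17.58 m³/s, C = (17.02·0.3626 + 0.5630·38.60)/17.58 = 1.587 mg/L.
Below outfall 3: Q → 18.25 m³/s, C = (17.58·1.587 + 0.6660·2.200)/18.25 = 1.609 mg/L.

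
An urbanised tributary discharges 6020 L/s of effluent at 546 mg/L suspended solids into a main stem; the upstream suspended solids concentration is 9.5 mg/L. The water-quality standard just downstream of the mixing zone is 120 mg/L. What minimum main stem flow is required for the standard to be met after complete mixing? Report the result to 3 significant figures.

Set C_mix = 120: (Q·9.500 + 6020·546.0) / (Q + 6020) = 120
→ Q = 6020·(546.0 − 120)/(120 − 9.500) = 23210 L/s.

23200 L/s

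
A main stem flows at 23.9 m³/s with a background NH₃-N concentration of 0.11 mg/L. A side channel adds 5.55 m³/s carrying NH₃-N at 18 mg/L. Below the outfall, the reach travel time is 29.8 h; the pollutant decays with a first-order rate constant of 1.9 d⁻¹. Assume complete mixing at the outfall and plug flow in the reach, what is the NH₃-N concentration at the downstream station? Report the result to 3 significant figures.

Mass balance: C = (23.90·0.1100 + 5.550·18.00) / 29.45 = 102.5/29.45 = 3.481 mg/L.
Applying C = C₀e^(−kt): 3.481 × 0.09450 = 0.3290 mg/L.

0.329 mg/L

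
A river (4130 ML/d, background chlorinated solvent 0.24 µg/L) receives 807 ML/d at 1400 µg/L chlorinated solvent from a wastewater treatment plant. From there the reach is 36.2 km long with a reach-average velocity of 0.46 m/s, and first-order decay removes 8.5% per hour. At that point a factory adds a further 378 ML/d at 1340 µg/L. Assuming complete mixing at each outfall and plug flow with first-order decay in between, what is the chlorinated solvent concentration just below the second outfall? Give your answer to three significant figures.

126 µg/L

After mixing, C = (4130·0.2400 + 807.0·1400) / 4937 = 1131000/4937 = 229.0 µg/L; combined flow 4937 ML/d.
Travel time t = 36.2·1000 / 0.46 = 78700 s = 21.86 h.
8.5%/h lost → k = −ln(1 − 0.085) = 0.08883 h⁻¹.
After decay, C = 229.0 × e^(−kt) = 229.0 × 0.1434 = 32.85 µg/L.
At the second outfall, C = (4937·32.85 + 378.0·1340) / (4937 + 378.0) = 125.8 µg/L.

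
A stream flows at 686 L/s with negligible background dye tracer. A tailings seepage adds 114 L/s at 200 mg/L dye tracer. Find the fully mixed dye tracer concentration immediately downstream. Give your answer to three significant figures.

Mass balance: C = (686.0·0 + 114.0·200.0) / 800.0 = 22800/800.0 = 28.50 mg/L.

28.5 mg/L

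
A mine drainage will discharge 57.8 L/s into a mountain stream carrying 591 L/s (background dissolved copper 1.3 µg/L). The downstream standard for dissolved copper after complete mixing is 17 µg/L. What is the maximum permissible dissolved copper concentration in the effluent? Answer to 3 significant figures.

178 µg/L

At the limit, (Qr·Cr + Qe·Cₑ)/(Qr + Qe) = 17:
Cₑ = (648.8·17 − 591.0·1.300) / 57.80 = 177.5 µg/L.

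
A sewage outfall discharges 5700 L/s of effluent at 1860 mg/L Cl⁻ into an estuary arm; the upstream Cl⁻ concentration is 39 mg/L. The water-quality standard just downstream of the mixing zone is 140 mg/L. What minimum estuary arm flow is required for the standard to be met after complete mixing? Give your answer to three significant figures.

Set C_mix = 140: (Q·39.00 + 5700·1860) / (Q + 5700) = 140
→ Q = 5700·(1860 − 140)/(140 − 39.00) = 97070 L/s.

97100 L/s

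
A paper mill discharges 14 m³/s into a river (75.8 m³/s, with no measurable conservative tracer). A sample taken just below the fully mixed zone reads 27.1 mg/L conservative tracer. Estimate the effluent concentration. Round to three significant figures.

Mass balance: 75.80·0 + 14.00·Cₑ = 89.80·27.10
→ Cₑ = (89.80·27.10 − 75.80·0) / 14.00 = 173.8 mg/L.

174 mg/L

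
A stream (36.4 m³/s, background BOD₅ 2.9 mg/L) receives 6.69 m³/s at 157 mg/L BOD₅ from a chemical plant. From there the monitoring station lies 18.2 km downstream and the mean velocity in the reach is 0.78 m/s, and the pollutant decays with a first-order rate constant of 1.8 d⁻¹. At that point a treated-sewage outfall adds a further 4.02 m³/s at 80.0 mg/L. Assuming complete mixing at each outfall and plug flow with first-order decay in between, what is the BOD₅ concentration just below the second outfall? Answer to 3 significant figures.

Conservation of mass: C = (36.40·2.900 + 6.690·157.0) / 43.09 = 1156/43.09 = 26.83 mg/L; combined flow 43.09 m³/s.
Travel time t = 18.2·1000 / 0.78 = 23330 s = 6.481 h.
After decay, C = 26.83 × e^(−kt) = 26.83 × 0.6150 = 16.50 mg/L.
At the second outfall, C = (43.09·16.50 + 4.020·80.00) / (43.09 + 4.020) = 21.92 mg/L.

21.9 mg/L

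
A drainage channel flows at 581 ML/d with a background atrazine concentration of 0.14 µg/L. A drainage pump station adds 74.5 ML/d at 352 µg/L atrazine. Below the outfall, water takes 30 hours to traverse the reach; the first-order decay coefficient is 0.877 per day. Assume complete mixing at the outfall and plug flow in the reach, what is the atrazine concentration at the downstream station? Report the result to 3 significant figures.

13.4 µg/L

Flow-weighted average: C = (581.0·0.1400 + 74.50·352.0) / 655.5 = 26310/655.5 = 40.13 µg/L.
Applying C = C₀e^(−kt): 40.13 × 0.3341 = 13.41 µg/L.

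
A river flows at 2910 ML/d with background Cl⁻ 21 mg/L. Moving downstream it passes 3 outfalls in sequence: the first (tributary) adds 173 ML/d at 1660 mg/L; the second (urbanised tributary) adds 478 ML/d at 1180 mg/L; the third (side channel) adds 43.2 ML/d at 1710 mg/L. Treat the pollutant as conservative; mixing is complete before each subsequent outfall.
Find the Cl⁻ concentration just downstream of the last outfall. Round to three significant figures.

274 mg/L

After outfall 1: Q = 2910 + 173.0 = 3083 ML/d; C = (2910·21.00 + 173.0·1660)/3083 = 113.0 mg/L.
After outfall 2: Q = 3083 + 478.0 = 3561 ML/d; C = (3083·113.0 + 478.0·1180)/3561 = 256.2 mg/L.
After outfall 3: Q = 3561 + 43.20 = 3604 ML/d; C = (3561·256.2 + 43.20·1710)/3604 = 273.6 mg/L.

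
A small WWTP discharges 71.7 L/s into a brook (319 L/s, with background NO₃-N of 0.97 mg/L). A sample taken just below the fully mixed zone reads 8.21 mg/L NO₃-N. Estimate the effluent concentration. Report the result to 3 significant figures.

Mass balance: 319.0·0.9700 + 71.70·Cₑ = 390.7·8.210
→ Cₑ = (390.7·8.210 − 319.0·0.9700) / 71.70 = 40.42 mg/L.

40.4 mg/L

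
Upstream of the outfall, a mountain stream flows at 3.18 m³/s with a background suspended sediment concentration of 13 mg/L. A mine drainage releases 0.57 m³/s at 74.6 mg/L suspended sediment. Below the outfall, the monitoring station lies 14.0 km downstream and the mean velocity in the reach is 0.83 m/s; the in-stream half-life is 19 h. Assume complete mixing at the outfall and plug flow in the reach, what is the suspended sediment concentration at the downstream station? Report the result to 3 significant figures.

Flow-weighted average: C = (3.180·13.00 + 0.5700·74.60) / 3.750 = 83.86/3.750 = 22.36 mg/L.
Travel time t = 14.0·1000 / 0.83 = 16870 s = 4.685 h.
Half-life 19 h → k = ln 2 / 19 = 0.03648 h⁻¹ = 0.8756 d⁻¹.
First-order decay: C = 22.36·exp(−k·t) = 22.36·0.8429 = 18.85 mg/L.

18.8 mg/L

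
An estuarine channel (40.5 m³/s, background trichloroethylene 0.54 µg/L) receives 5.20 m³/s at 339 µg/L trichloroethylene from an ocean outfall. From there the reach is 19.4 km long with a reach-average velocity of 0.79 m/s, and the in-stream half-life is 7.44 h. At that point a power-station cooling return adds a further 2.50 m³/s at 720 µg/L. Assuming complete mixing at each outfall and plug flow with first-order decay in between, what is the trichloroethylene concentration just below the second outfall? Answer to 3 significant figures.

Conservation of mass: C = (40.50·0.5400 + 5.200·339.0) / 45.70 = 1785/45.70 = 39.05 µg/L; combined flow 45.70 m³/s.
Travel time t = 19.4·1000 / 0.79 = 24560 s = 6.821 h.
Half-life 7.44 h → k = ln 2 / 7.44 = 0.09316 h⁻¹ = 2.236 d⁻¹.
After decay, C = 39.05 × e^(−kt) = 39.05 × 0.5297 = 20.68 µg/L.
At the second outfall, C = (45.70·20.68 + 2.500·720.0) / (45.70 + 2.500) = 56.96 µg/L.

57.0 µg/L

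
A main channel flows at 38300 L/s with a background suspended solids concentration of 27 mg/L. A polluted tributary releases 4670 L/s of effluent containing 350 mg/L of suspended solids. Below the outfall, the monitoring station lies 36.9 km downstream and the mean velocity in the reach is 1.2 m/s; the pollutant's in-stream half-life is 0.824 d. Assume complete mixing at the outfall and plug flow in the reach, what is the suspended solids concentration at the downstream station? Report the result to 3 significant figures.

Conservation of mass: C = (38300·27.00 + 4670·350.0) / 42970 = 2669000/42970 = 62.10 mg/L.
Travel time t = 36.9·1000 / 1.2 = 30750 s = 8.542 h.
Half-life 0.824 d → k = ln 2 / 0.824 = 0.8412 d⁻¹.
Decay over the reach: 62.10·exp(−kt) = 62.10·0.7413 = 46.04 mg/L.

46.0 mg/L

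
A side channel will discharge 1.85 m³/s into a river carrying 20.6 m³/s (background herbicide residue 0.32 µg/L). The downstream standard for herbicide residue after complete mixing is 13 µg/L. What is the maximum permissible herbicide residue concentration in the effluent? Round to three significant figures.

154 µg/L

At the limit, (Qr·Cr + Qe·Cₑ)/(Qr + Qe) = 13:
Cₑ = (22.45·13 − 20.60·0.3200) / 1.850 = 154.2 µg/L.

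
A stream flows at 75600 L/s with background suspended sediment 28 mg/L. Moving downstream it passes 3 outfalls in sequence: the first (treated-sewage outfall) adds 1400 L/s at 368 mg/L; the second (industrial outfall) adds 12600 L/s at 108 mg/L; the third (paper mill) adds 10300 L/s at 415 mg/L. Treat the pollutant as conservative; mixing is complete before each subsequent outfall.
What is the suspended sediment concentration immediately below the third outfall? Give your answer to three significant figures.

After outfall 1: Q = 75600 + 1400 = 77000 L/s; C = (75600·28.00 + 1400·368.0)/77000 = 34.18 mg/L.
After outfall 2: Q = 77000 + 12600 = 89600 L/s; C = (77000·34.18 + 12600·108.0)/89600 = 44.56 mg/L.
After outfall 3: Q = 89600 + 10300 = 99900 L/s; C = (89600·44.56 + 10300·415.0)/99900 = 82.76 mg/L.

82.8 mg/L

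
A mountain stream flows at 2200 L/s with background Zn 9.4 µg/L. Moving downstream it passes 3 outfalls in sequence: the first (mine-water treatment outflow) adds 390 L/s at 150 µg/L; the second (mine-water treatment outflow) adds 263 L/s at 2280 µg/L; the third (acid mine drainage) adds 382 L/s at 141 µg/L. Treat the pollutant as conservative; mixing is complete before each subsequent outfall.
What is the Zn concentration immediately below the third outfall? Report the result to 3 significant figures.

Outfall 1: combined Q = 2590 L/s; C = (2200·9.400 + 390.0·150.0)/2590 = 30.57 µg/L.
Outfall 2: combined Q = 2853 L/s; C = (2590·30.57 + 263.0·2280)/2853 = 237.9 µg/L.
Outfall 3: combined Q = 3235 L/s; C = (2853·237.9 + 382.0·141.0)/3235 = 226.5 µg/L.

226 µg/L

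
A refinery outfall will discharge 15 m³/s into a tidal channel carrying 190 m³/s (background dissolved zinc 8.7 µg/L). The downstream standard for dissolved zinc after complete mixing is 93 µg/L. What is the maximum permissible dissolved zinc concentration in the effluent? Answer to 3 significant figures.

1160 µg/L

At the limit, (Qr·Cr + Qe·Cₑ)/(Qr + Qe) = 93:
Cₑ = (205.0·93 − 190.0·8.700) / 15.00 = 1161 µg/L.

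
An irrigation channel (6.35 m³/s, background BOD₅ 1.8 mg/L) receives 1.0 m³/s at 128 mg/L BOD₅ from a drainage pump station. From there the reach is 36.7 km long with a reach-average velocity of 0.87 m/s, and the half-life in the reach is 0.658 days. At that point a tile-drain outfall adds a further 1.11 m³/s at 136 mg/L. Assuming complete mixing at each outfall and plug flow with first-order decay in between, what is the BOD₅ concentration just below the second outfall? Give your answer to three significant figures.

Conservation of mass: C = (6.350·1.800 + 1.000·128.0) / 7.350 = 139.4/7.350 = 18.97 mg/L; combined flow 7.350 m³/s.
Travel time t = 36.7·1000 / 0.87 = 42180 s = 11.72 h.
Half-life 0.658 d → k = ln 2 / 0.658 = 1.053 d⁻¹.
First-order decay: C = 18.97·exp(−k·t) = 18.97·0.5979 = 11.34 mg/L.
At the second outfall, C = (7.350·11.34 + 1.110·136.0) / (7.350 + 1.110) = 27.70 mg/L.

27.7 mg/L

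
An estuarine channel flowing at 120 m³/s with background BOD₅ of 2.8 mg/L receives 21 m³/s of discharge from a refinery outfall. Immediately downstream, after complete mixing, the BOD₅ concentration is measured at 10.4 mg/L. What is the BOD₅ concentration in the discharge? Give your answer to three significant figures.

53.8 mg/L

Mass balance: 120.0·2.800 + 21.00·Cₑ = 141.0·10.40
→ Cₑ = (141.0·10.40 − 120.0·2.800) / 21.00 = 53.83 mg/L.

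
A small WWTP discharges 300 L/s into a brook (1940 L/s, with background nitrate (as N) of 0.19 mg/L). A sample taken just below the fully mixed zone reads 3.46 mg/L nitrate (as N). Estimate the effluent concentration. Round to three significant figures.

Mass balance: 1940·0.1900 + 300.0·Cₑ = 2240·3.460
→ Cₑ = (2240·3.460 − 1940·0.1900) / 300.0 = 24.61 mg/L.

24.6 mg/L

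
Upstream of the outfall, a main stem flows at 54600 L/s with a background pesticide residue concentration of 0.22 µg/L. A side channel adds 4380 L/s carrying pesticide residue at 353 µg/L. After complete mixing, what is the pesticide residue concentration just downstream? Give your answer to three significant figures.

26.4 µg/L

Mass balance: C = (54600·0.2200 + 4380·353.0) / 58980 = 1558000/58980 = 26.42 µg/L.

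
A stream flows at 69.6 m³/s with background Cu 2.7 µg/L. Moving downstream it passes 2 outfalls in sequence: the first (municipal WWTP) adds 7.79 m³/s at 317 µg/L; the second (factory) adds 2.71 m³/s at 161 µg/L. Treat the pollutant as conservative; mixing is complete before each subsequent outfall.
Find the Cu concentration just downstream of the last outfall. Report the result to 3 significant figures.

After outfall 1: Q = 69.60 + 7.790 = 77.39 m³/s; C = (69.60·2.700 + 7.790·317.0)/77.39 = 34.34 µg/L.
After outfall 2: Q = 77.39 + 2.710 = 80.10 m³/s; C = (77.39·34.34 + 2.710·161.0)/80.10 = 38.62 µg/L.

38.6 µg/L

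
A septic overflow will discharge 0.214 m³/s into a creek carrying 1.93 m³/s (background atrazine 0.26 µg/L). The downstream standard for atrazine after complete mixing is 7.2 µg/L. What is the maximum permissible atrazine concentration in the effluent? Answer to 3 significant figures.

69.8 µg/L

At the limit, (Qr·Cr + Qe·Cₑ)/(Qr + Qe) = 7.2:
Cₑ = (2.144·7.2 − 1.930·0.2600) / 0.2140 = 69.79 µg/L.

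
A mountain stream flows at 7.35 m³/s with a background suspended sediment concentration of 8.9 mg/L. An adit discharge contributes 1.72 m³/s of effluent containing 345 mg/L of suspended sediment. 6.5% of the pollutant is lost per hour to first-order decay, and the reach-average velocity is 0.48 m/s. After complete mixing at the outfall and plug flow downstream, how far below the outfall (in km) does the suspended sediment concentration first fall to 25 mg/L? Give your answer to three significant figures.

27.4 km

After mixing, C = (7.350·8.900 + 1.720·345.0) / 9.070 = 658.8/9.070 = 72.64 mg/L.
6.5%/h lost → k = −ln(1 − 0.065) = 0.06721 h⁻¹.
Set 72.64·exp(−k·t) = 25 → t = ln(72.64/25)/k = 57130 s = 15.87 h.
Distance = v·t = 0.48·57130 = 27420 m = 27.42 km.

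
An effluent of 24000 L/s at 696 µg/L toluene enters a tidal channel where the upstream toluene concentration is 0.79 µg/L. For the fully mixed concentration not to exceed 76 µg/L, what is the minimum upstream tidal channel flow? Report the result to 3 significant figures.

Set C_mix = 76: (Q·0.7900 + 24000·696.0) / (Q + 24000) = 76
→ Q = 24000·(696.0 − 76)/(76 − 0.7900) = 197800 L/s.

198000 L/s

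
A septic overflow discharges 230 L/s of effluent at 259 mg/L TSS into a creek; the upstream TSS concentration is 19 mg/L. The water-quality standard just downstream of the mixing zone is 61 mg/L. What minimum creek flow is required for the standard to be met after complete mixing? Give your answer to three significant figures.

Set C_mix = 61: (Q·19.00 + 230.0·259.0) / (Q + 230.0) = 61
→ Q = 230.0·(259.0 − 61)/(61 − 19.00) = 1084 L/s.

1080 L/s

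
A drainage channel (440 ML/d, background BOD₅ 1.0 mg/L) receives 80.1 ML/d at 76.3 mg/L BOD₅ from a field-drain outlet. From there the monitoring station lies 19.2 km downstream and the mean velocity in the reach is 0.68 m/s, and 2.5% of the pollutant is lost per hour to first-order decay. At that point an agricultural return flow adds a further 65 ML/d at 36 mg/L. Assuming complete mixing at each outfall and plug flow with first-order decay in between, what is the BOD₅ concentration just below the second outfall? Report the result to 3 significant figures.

Conservation of mass: C = (440.0·1.000 + 80.10·76.30) / 520.1 = 6552/520.1 = 12.60 mg/L; combined flow 520.1 ML/d.
Travel time t = 19.2·1000 / 0.68 = 28240 s = 7.843 h.
2.5%/h lost → k = −ln(1 − 0.025) = 0.02532 h⁻¹.
After decay, C = 12.60 × e^(−kt) = 12.60 × 0.8199 = 10.33 mg/L.
Second outfall: C = (520.1·10.33 + 65.00·36.00)/585.1 = 13.18 mg/L.

13.2 mg/L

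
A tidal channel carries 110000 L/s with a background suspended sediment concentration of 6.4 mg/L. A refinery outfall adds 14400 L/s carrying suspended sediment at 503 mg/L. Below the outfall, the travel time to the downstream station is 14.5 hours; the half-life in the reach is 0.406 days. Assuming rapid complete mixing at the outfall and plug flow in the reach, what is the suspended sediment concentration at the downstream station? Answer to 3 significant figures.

Flow-weighted average: C = (110000·6.400 + 14400·503.0) / 124400 = 7947000/124400 = 63.88 mg/L.
Half-life 0.406 d → k = ln 2 / 0.406 = 1.707 d⁻¹.
First-order decay: C = 63.88·exp(−k·t) = 63.88·0.3565 = 22.77 mg/L.

22.8 mg/L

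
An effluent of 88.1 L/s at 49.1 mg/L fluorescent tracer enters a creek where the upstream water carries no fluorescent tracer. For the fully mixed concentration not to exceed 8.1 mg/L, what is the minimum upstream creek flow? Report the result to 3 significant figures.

Set C_mix = 8.1: (Q·0 + 88.10·49.10) / (Q + 88.10) = 8.1
→ Q = 88.10·(49.10 − 8.1)/(8.1 − 0) = 445.9 L/s.

446 L/s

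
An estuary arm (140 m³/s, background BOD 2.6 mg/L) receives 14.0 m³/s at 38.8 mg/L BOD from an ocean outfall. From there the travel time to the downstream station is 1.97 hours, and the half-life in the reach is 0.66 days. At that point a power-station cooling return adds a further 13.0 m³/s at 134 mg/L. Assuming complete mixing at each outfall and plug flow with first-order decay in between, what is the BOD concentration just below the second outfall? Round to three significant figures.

15.4 mg/L

Mass balance: C = (140.0·2.600 + 14.00·38.80) / 154.0 = 907.2/154.0 = 5.891 mg/L; combined flow 154.0 m³/s.
Half-life 0.66 d → k = ln 2 / 0.66 = 1.050 d⁻¹.
First-order decay: C = 5.891·exp(−k·t) = 5.891·0.9174 = 5.404 mg/L.
Second outfall: C = (154.0·5.404 + 13.00·134.0)/167.0 = 15.41 mg/L.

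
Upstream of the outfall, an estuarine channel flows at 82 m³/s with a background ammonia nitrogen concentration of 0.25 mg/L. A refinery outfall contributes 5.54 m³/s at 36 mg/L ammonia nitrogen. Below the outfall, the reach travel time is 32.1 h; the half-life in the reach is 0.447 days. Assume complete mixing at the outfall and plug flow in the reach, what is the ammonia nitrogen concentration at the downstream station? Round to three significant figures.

Mass balance: C = (82.00·0.2500 + 5.540·36.00) / 87.54 = 219.9/87.54 = 2.512 mg/L.
Half-life 0.447 d → k = ln 2 / 0.447 = 1.551 d⁻¹.
Applying C = C₀e^(−kt): 2.512 × 0.1257 = 0.3158 mg/L.

0.316 mg/L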